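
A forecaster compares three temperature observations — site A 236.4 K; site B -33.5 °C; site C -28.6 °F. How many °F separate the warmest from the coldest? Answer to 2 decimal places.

5.85 °F

site A: 236.4 K = -36.750 °C.
site C: -28.6 °F = -33.667 °C.
Spread: (-33.500) − (-36.750) = 3.250 °C = 5.85 °F.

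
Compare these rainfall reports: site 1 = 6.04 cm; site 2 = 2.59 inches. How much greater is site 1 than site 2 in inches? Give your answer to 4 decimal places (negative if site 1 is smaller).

site 1: 6.04 cm = 2.377953 in.
Difference: 2.377953 − 2.590000 = -0.2120 in.

-0.2120 in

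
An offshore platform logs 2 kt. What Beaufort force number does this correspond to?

2 kt lies in the Beaufort 1 band (light air, 1–3 kt).

Beaufort force 1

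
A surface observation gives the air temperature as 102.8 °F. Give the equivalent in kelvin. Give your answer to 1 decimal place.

312.5 K

First to °C: 39.33 °C.
Then to K: 312.5 K.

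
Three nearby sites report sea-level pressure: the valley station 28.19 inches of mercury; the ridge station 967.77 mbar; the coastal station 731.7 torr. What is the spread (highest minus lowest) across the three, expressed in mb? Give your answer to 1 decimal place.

20.9 mb

the valley station: 28.19 inHg = 954.623 mb.
the coastal station: 731.7 mmHg = 975.520 mb.
Spread: 975.520 − 954.623 = 20.9 mb.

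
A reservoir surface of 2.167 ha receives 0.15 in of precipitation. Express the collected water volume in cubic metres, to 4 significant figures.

Depth: 0.15 in × 25.4 = 3.81 mm.
Area: 2.167 ha = 21670 m².
1 mm over 1 m² is 1 L, so volume = 3.81 × 21670 = 82562.7 L = 82.56 m³.

82.56 cubic metres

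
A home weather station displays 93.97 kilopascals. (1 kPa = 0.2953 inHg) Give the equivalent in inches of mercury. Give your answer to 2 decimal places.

1 kPa = 0.2953 inHg, so 93.97 × 0.2953 = 27.75 inHg.

27.75 inHg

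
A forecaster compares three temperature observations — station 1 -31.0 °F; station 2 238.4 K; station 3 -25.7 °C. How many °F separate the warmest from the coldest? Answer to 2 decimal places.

16.74 °F

station 1: -31.0 °F = -35.000 °C.
station 2: 238.4 K = -34.750 °C.
Spread: (-25.700) − (-35.000) = 9.300 °C = 16.74 °F.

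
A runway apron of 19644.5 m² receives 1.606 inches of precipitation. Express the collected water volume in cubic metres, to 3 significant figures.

Depth: 1.606 in × 25.4 = 40.7924 mm.
1 mm over 1 m² is 1 L, so volume = 40.7924 × 19644.5 = 801346.3 L = 801 m³.

801 cubic metres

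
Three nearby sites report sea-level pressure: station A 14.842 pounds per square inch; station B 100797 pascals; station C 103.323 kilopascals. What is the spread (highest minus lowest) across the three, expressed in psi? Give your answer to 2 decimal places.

station B: 100797 Pa = 14.6194 psi.
station C: 103.323 kPa = 14.9857 psi.
Spread: 14.9857 − 14.6194 = 0.37 psi.

0.37 psi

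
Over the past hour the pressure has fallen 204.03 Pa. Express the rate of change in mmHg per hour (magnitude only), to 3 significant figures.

204.03 Pa / 1 h × 0.00750062 mmHg/Pa = 1.53 mmHg/h.

1.53 mmHg per hour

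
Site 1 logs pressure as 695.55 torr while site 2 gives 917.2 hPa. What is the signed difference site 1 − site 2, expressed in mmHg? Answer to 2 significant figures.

7.6 mmHg

site 2: 917.2 hPa = 687.956 mmHg.
Difference: 695.550 − 687.956 = 7.6 mmHg.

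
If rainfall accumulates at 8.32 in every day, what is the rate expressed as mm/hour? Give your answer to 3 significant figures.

8.81 mm/hour

8.32 in/day × 25.4 mm/in × 0.0416667 day/hour = 8.81 mm/hour.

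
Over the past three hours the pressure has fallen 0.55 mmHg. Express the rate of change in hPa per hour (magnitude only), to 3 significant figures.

0.55 mmHg / 3 h × 1.33322 hPa/mmHg = 0.244 hPa/h.

0.244 hPa per hour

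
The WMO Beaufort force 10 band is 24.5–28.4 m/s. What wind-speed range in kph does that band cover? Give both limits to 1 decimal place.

88.2 to 102.2 km/h

24.5–28.4 m/s × 3.6 = 88.2–102.2 km/h.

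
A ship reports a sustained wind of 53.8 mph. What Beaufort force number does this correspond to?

Beaufort force 9

53.8 mph = 24.1 m/s, which is Beaufort 9 (strong gale, 20.8–24.4 m/s).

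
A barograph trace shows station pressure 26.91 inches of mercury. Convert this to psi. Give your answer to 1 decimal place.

13.2 psi

1 inHg = 0.491154 psi, so 26.91 × 0.491154 = 13.2 psi.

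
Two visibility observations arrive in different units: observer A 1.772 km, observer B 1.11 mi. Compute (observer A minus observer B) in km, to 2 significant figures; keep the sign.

observer B: 1.11 SM = 1.78637 km.
Difference: 1.77200 − 1.78637 = -0.014 km.

-0.014 km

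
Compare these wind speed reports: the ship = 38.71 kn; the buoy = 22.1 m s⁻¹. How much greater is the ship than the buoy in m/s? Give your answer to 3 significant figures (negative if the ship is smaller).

the ship: 38.71 kt = 19.9141 m/s.
Difference: 19.9141 − 22.1000 = -2.19 m/s.

-2.19 m/s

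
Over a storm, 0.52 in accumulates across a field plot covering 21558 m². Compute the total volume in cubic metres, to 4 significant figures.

Depth: 0.52 in × 25.4 = 13.208 mm.
1 mm over 1 m² is 1 L, so volume = 13.208 × 21558 = 284738.06 L = 284.7 m³.

284.7 cubic metres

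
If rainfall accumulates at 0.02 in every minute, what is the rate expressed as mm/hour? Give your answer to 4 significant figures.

0.02 in/minute × 25.4 mm/in × 60 minute/hour = 30.48 mm/hour.

30.48 mm/hour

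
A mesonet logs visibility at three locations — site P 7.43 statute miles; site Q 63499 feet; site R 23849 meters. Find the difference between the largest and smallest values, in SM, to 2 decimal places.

site Q: 63499 ft = 12.0263 SM.
site R: 23849 m = 14.8191 SM.
Spread: 14.8191 − 7.4300 = 7.39 SM.

7.39 SM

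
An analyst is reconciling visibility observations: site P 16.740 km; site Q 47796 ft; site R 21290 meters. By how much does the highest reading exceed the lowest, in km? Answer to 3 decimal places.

site Q: 47796 ft = 14.56822 km.
site R: 21290 m = 21.29000 km.
Spread: 21.29000 − 14.56822 = 6.722 km.

6.722 km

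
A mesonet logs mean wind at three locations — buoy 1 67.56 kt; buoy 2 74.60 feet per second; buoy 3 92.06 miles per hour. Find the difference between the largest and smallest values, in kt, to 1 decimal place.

buoy 2: 74.60 ft/s = 44.199 kt.
buoy 3: 92.06 mph = 79.998 kt.
Spread: 79.998 − 44.199 = 35.8 kt.

35.8 kt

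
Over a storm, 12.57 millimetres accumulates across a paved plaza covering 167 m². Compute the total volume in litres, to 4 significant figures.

1 mm over 1 m² is 1 L, so volume = 12.57 × 167 = 2099.19 L ≈ 2099 L.

2099 litres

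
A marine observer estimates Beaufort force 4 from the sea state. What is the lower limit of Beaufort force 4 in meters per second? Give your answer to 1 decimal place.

5.5 m/s

Beaufort 4 (moderate breeze) spans 5.5–7.9 m/s.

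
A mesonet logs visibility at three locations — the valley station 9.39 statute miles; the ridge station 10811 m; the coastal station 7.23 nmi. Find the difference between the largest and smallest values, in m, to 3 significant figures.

4300 m

the valley station: 9.39 SM = 15111.74 m.
the coastal station: 7.23 nmi = 13389.96 m.
Spread: 15111.74 − 10811.00 = 4300 m.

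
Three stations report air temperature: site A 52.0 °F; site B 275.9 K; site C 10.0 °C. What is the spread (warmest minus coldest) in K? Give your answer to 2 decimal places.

8.36 K

site A: 52.0 °F = 11.111 °C.
site B: 275.9 K = 2.750 °C.
Spread: 11.111 − 2.750 = 8.361 °C.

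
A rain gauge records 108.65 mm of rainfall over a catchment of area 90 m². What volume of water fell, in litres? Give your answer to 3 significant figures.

1 mm over 1 m² is 1 L, so volume = 108.65 × 90 = 9778.5 L ≈ 9780 L.

9780 litres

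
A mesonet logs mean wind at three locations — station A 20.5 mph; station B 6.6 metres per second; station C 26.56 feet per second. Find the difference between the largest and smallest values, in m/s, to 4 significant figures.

station A: 20.5 mph = 9.16432 m/s.
station C: 26.56 ft/s = 8.09549 m/s.
Spread: 9.16432 − 6.60000 = 2.564 m/s.

2.564 m/s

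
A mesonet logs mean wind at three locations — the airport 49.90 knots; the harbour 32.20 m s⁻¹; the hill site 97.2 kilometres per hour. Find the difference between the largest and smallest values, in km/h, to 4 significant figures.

23.51 km/h

the airport: 49.90 kt = 92.4148 km/h.
the harbour: 32.20 m/s = 115.9200 km/h.
Spread: 115.9200 − 92.4148 = 23.51 km/h.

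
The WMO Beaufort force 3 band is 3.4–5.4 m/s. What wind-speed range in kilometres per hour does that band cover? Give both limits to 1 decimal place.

3.4–5.4 m/s × 3.6 = 12.2–19.4 km/h.

12.2 to 19.4 km/h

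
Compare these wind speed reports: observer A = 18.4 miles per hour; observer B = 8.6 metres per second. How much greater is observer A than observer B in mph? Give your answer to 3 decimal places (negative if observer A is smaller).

-0.838 mph

observer B: 8.6 m/s = 19.23765 mph.
Difference: 18.40000 − 19.23765 = -0.838 mph.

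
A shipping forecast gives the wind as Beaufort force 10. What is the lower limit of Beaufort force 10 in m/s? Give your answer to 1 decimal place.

24.5 m/s

Beaufort 10 (storm) spans 24.5–28.4 m/s.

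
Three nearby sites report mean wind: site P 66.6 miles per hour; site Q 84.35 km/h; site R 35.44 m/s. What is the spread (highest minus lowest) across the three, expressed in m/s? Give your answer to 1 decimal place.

site P: 66.6 mph = 29.773 m/s.
site Q: 84.35 km/h = 23.431 m/s.
Spread: 35.440 − 23.431 = 12.0 m/s.

12.0 m/s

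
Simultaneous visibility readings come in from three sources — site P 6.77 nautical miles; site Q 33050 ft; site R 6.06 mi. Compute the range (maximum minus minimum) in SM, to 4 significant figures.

1.731 SM

site P: 6.77 nmi = 7.79078 SM.
site Q: 33050 ft = 6.25947 SM.
Spread: 7.79078 − 6.06000 = 1.731 SM.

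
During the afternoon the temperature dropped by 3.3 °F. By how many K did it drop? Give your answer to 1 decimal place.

1.8 K

A change of 1 °C equals a change of 1.8 °F: ΔK = 3.3 × 0.5556 = 1.8 K.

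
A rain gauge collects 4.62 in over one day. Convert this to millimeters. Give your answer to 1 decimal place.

1 in = 25.4 mm, so 4.62 × 25.4 = 117.3 mm.

117.3 mm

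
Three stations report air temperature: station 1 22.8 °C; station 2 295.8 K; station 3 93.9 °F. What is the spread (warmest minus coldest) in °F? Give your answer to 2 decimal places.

21.13 °F

station 2: 295.8 K = 22.650 °C.
station 3: 93.9 °F = 34.389 °C.
Spread: 34.389 − 22.650 = 11.739 °C = 21.13 °F.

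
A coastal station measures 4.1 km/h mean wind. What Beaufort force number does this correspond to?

Beaufort force 1

4.1 km/h = 1.1 m/s, which is Beaufort 1 (light air, 0.3–1.5 m/s).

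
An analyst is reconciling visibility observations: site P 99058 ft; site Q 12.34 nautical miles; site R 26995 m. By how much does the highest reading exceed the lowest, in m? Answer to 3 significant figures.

7340 m

site P: 99058 ft = 30192.88 m.
site Q: 12.34 nmi = 22853.68 m.
Spread: 30192.88 − 22853.68 = 7340 m.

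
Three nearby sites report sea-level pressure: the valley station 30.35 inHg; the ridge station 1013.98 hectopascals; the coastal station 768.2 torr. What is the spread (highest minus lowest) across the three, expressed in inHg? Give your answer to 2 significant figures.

0.41 inHg

the ridge station: 1013.98 hPa = 29.9428 inHg.
the coastal station: 768.2 mmHg = 30.2441 inHg.
Spread: 30.3500 − 29.9428 = 0.41 inHg.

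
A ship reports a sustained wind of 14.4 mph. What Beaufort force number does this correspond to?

14.4 mph = 6.4 m/s, which is Beaufort 4 (moderate breeze, 5.5–7.9 m/s).

Beaufort force 4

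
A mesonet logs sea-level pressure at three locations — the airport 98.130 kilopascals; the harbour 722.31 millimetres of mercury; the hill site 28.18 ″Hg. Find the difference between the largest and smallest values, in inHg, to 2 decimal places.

0.80 inHg

the airport: 98.130 kPa = 28.9778 inHg.
the harbour: 722.31 mmHg = 28.4374 inHg.
Spread: 28.9778 − 28.1800 = 0.80 inHg.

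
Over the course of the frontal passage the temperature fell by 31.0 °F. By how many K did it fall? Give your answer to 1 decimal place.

17.2 K

For a temperature change the 32° offset cancels: ΔK = 31.0 × 0.5556 = 17.2 K.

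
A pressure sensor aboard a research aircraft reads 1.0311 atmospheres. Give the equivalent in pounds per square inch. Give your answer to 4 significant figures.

1 atm = 14.6959 psi, so 1.0311 × 14.6959 = 15.15 psi.

15.15 psi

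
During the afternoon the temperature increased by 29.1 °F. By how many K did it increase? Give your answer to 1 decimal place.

16.2 K

Converting a difference, only the 9/5 scale factor applies: ΔK = 29.1 × 0.5556 = 16.2 K.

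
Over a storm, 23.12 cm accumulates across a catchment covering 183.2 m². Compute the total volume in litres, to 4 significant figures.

Depth: 23.12 cm × 10 = 231.2 mm.
1 mm over 1 m² is 1 L, so volume = 231.2 × 183.2 = 42355.84 L ≈ 42360 L.

42360 litres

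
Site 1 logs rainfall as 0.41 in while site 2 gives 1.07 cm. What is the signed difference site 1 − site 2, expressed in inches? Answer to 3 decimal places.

site 2: 1.07 cm = 0.42126 in.
Difference: 0.41000 − 0.42126 = -0.011 in.

-0.011 in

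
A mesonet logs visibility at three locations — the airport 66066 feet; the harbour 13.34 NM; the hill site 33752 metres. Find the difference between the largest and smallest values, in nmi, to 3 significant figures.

the airport: 66066 ft = 10.8731 nmi.
the hill site: 33752 m = 18.2246 nmi.
Spread: 18.2246 − 10.8731 = 7.35 nmi.

7.35 nmi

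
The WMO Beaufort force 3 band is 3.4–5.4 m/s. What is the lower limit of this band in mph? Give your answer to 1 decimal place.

3.4–5.4 m/s × 2.237 = 7.6–12.1 mph.

7.6 mph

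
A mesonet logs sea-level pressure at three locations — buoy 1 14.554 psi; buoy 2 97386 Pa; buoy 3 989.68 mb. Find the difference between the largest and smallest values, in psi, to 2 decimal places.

buoy 2: 97386 Pa = 14.1246 psi.
buoy 3: 989.68 mb = 14.3541 psi.
Spread: 14.5540 − 14.1246 = 0.43 psi.

0.43 psi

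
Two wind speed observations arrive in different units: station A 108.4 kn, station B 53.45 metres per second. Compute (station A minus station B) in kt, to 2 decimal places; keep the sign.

4.50 kt

station B: 53.45 m/s = 103.8985 kt.
Difference: 108.4000 − 103.8985 = 4.50 kt.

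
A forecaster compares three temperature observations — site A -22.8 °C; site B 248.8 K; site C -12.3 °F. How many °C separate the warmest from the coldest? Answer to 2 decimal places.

site B: 248.8 K = -24.350 °C.
site C: -12.3 °F = -24.611 °C.
Spread: (-22.800) − (-24.611) = 1.811 °C.

1.81 °C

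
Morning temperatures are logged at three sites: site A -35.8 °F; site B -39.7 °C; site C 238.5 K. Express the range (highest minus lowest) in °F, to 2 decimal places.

site A: -35.8 °F = -37.667 °C.
site C: 238.5 K = -34.650 °C.
Spread: (-34.650) − (-39.700) = 5.050 °C = 9.09 °F.

9.09 °F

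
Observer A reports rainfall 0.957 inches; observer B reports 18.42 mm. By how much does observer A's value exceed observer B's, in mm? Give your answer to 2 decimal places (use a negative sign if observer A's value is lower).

5.89 mm

observer A: 0.957 in = 24.3078 mm.
Difference: 24.3078 − 18.4200 = 5.89 mm.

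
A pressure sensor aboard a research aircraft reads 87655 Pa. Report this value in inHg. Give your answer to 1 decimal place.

25.9 inHg

1 Pa = 0.0002953 inHg, so 87655 × 0.0002953 = 25.9 inHg.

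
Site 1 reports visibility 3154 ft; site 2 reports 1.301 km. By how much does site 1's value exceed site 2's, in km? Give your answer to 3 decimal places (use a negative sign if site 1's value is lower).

-0.340 km

site 1: 3154 ft = 0.96134 km.
Difference: 0.96134 − 1.30100 = -0.340 km.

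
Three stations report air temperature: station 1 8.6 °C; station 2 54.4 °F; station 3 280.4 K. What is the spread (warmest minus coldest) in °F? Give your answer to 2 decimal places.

9.35 °F

station 2: 54.4 °F = 12.444 °C.
station 3: 280.4 K = 7.250 °C.
Spread: 12.444 − 7.250 = 5.194 °C = 9.35 °F.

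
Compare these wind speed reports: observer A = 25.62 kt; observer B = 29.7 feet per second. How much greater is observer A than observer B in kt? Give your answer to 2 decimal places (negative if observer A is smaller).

observer B: 29.7 ft/s = 17.5968 kt.
Difference: 25.6200 − 17.5968 = 8.02 kt.

8.02 kt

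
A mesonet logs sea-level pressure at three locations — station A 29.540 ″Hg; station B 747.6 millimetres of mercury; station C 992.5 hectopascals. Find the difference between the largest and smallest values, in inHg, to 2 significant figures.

station B: 747.6 mmHg = 29.4331 inHg.
station C: 992.5 hPa = 29.3085 inHg.
Spread: 29.5400 − 29.3085 = 0.23 inHg.

0.23 inHg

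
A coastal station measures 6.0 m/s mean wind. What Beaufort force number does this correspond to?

Beaufort force 4

6.0 m/s lies in the Beaufort 4 band (moderate breeze, 5.5–7.9 m/s).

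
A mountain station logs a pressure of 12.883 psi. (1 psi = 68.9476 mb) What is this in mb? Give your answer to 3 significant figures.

888 mb

1 psi = 68.9476 mb, so 12.883 × 68.9476 = 888 mb.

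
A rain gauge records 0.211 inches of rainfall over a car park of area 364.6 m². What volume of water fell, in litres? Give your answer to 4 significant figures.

1954 litres

Depth: 0.211 in × 25.4 = 5.3594 mm.
1 mm over 1 m² is 1 L, so volume = 5.3594 × 364.6 = 1954.0372 L ≈ 1954 L.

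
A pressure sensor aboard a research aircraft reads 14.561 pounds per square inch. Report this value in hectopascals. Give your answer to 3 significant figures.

1 psi = 68.9476 hPa, so 14.561 × 68.9476 = 1000 hPa.

1000 hPa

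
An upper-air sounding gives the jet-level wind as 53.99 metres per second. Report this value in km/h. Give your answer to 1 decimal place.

194.4 km/h

1 m/s = 3.6 km/h, so 53.99 × 3.6 = 194.4 km/h.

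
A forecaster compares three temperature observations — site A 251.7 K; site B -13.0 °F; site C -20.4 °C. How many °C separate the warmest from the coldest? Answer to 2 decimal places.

site A: 251.7 K = -21.450 °C.
site B: -13.0 °F = -25.000 °C.
Spread: (-20.400) − (-25.000) = 4.600 °C.

4.60 °C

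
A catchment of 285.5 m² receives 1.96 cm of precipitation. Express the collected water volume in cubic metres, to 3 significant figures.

Depth: 1.96 cm × 10 = 19.6 mm.
1 mm over 1 m² is 1 L, so volume = 19.6 × 285.5 = 5595.8 L = 5.60 m³.

5.60 cubic metres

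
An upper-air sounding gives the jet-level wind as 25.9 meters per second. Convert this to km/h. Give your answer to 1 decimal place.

1 m/s = 3.6 km/h, so 25.9 × 3.6 = 93.2 km/h.

93.2 km/h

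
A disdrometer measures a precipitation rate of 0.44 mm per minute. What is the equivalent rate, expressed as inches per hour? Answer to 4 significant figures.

1.039 in/hour

0.44 mm/minute × 0.0393701 in/mm × 60 minute/hour = 1.039 in/hour.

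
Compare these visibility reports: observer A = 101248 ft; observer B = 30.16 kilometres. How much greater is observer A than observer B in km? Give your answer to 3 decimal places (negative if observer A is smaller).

0.700 km

observer A: 101248 ft = 30.86039 km.
Difference: 30.86039 − 30.16000 = 0.700 km.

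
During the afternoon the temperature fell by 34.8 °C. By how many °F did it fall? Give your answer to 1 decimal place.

A change of 1 °C equals a change of 1.8 °F: Δ°F = 34.8 × 1.8 = 62.6 °F.

62.6 °F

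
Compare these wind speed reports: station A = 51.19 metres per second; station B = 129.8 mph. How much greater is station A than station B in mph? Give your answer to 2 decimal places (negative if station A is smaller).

-15.29 mph

station A: 51.19 m/s = 114.5088 mph.
Difference: 114.5088 − 129.8000 = -15.29 mph.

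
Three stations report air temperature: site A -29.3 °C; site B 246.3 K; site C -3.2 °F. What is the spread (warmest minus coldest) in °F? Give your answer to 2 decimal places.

site B: 246.3 K = -26.850 °C.
site C: -3.2 °F = -19.556 °C.
Spread: (-19.556) − (-29.300) = 9.744 °C = 17.54 °F.

17.54 °F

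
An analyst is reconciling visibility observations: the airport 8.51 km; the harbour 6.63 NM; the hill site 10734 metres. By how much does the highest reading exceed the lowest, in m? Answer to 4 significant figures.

3769 m

the airport: 8.51 km = 8510.00 m.
the harbour: 6.63 nmi = 12278.76 m.
Spread: 12278.76 − 8510.00 = 3769 m.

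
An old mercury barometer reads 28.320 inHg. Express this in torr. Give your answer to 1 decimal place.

719.3 mmHg

1 inHg = 25.4 mmHg, so 28.320 × 25.4 = 719.3 mmHg.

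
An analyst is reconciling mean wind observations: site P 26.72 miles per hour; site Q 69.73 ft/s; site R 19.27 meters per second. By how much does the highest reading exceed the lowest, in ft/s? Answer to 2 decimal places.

30.54 ft/s

site P: 26.72 mph = 39.1893 ft/s.
site R: 19.27 m/s = 63.2218 ft/s.
Spread: 69.7300 − 39.1893 = 30.54 ft/s.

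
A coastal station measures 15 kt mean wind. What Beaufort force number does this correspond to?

Beaufort force 4

15 kt lies in the Beaufort 4 band (moderate breeze, 11–16 kt).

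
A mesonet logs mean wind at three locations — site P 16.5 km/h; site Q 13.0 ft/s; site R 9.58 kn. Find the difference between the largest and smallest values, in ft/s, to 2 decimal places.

3.17 ft/s

site P: 16.5 km/h = 15.0372 ft/s.
site R: 9.58 kt = 16.1692 ft/s.
Spread: 16.1692 − 13.0000 = 3.17 ft/s.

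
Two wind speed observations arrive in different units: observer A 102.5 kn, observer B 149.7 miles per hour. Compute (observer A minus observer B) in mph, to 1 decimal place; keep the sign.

observer A: 102.5 kt = 117.955 mph.
Difference: 117.955 − 149.700 = -31.7 mph.

-31.7 mph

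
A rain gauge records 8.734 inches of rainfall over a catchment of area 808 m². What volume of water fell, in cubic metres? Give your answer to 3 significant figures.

179 cubic metres

Depth: 8.734 in × 25.4 = 221.8436 mm.
1 mm over 1 m² is 1 L, so volume = 221.8436 × 808 = 179249.63 L = 179 m³.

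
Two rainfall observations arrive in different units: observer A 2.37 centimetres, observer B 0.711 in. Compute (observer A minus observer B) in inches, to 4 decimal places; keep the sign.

0.2221 in

observer A: 2.37 cm = 0.933071 in.
Difference: 0.933071 − 0.711000 = 0.2221 in.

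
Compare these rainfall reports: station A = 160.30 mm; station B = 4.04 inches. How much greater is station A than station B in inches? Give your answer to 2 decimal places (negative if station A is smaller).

2.27 in

station A: 160.30 mm = 6.3110 in.
Difference: 6.3110 − 4.0400 = 2.27 in.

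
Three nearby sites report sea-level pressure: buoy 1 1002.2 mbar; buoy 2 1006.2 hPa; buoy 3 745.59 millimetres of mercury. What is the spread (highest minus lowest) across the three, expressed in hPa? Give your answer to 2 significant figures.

12 hPa

buoy 1: 1002.2 mb = 1002.20 hPa.
buoy 3: 745.59 mmHg = 994.04 hPa.
Spread: 1006.20 − 994.04 = 12 hPa.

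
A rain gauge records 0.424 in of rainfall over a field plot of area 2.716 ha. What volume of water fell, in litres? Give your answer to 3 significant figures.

Depth: 0.424 in × 25.4 = 10.7696 mm.
Area: 2.716 ha = 27160 m².
1 mm over 1 m² is 1 L, so volume = 10.7696 × 27160 = 292502.34 L ≈ 293000 L.

293000 litres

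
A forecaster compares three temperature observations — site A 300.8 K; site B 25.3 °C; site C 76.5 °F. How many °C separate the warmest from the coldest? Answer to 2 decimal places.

2.93 °C

site A: 300.8 K = 27.650 °C.
site C: 76.5 °F = 24.722 °C.
Spread: 27.650 − 24.722 = 2.928 °C.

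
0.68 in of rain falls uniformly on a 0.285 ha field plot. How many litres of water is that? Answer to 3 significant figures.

Depth: 0.68 in × 25.4 = 17.272 mm.
Area: 0.285 ha = 2850 m².
1 mm over 1 m² is 1 L, so volume = 17.272 × 2850 = 49225.2 L ≈ 49200 L.

49200 litres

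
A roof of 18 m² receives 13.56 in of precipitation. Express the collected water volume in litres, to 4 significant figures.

6200 litres

Depth: 13.56 in × 25.4 = 344.424 mm.
1 mm over 1 m² is 1 L, so volume = 344.424 × 18 = 6199.632 L ≈ 6200 L.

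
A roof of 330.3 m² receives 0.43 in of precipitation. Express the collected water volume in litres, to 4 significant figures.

3608 litres

Depth: 0.43 in × 25.4 = 10.922 mm.
1 mm over 1 m² is 1 L, so volume = 10.922 × 330.3 = 3607.5366 L ≈ 3608 L.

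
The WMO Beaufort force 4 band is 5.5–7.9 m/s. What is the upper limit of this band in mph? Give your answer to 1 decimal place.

17.7 mph

5.5–7.9 m/s × 2.237 = 12.3–17.7 mph.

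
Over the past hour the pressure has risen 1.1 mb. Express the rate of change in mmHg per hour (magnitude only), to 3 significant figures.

1.1 mb / 1 h × 0.750062 mmHg/mb = 0.825 mmHg/h.

0.825 mmHg per hour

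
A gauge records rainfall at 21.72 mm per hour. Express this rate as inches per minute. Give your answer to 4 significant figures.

21.72 mm/hour × 0.0393701 in/mm × 0.0166667 hour/minute = 0.01425 in/minute.

0.01425 in/minute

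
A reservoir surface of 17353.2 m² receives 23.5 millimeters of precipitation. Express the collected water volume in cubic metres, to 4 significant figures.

407.8 cubic metres

1 mm over 1 m² is 1 L, so volume = 23.5 × 17353.2 = 407800.2 L = 407.8 m³.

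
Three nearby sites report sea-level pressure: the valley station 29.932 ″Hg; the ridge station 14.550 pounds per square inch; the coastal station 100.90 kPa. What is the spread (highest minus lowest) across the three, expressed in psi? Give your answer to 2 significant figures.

the valley station: 29.932 inHg = 14.7012 psi.
the coastal station: 100.90 kPa = 14.6343 psi.
Spread: 14.7012 − 14.5500 = 0.15 psi.

0.15 psi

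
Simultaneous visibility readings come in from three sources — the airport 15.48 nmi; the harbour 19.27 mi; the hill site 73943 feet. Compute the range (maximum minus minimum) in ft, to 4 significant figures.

the airport: 15.48 nmi = 94058.27 ft.
the harbour: 19.27 SM = 101745.60 ft.
Spread: 101745.60 − 73943.00 = 27800 ft.

27800 ft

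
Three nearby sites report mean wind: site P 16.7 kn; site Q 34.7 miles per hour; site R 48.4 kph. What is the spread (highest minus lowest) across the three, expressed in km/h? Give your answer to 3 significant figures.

site P: 16.7 kt = 30.928 km/h.
site Q: 34.7 mph = 55.844 km/h.
Spread: 55.844 − 30.928 = 24.9 km/h.

24.9 km/h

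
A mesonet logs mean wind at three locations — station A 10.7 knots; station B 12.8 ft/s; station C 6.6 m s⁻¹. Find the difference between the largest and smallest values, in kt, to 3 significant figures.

station B: 12.8 ft/s = 7.5838 kt.
station C: 6.6 m/s = 12.8294 kt.
Spread: 12.8294 − 7.5838 = 5.25 kt.

5.25 kt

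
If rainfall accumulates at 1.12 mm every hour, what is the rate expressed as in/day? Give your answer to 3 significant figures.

1.06 in/day

1.12 mm/hour × 0.0393701 in/mm × 24 hour/day = 1.06 in/day.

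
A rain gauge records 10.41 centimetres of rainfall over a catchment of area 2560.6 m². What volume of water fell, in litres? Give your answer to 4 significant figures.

Depth: 10.41 cm × 10 = 104.1 mm.
1 mm over 1 m² is 1 L, so volume = 104.1 × 2560.6 = 266558.46 L ≈ 266600 L.

266600 litres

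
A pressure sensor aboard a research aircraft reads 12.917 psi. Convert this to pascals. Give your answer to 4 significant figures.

1 psi = 6894.76 Pa, so 12.917 × 6894.76 = 89060 Pa.

89060 Pa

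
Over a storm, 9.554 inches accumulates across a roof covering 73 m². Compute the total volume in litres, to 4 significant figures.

17720 litres

Depth: 9.554 in × 25.4 = 242.6716 mm.
1 mm over 1 m² is 1 L, so volume = 242.6716 × 73 = 17715.027 L ≈ 17720 L.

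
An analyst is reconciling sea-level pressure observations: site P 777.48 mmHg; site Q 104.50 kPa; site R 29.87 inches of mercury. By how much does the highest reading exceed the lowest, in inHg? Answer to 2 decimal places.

site P: 777.48 mmHg = 30.6094 inHg.
site Q: 104.50 kPa = 30.8588 inHg.
Spread: 30.8588 − 29.8700 = 0.99 inHg.

0.99 inHg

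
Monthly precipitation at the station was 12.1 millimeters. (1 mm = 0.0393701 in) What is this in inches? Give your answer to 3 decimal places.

1 mm = 0.0393701 in, so 12.1 × 0.0393701 = 0.476 in.

0.476 in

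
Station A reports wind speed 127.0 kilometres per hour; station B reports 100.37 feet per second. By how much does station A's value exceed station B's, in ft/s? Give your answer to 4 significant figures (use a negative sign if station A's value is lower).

15.37 ft/s

station A: 127.0 km/h = 115.7407 ft/s.
Difference: 115.7407 − 100.3700 = 15.37 ft/s.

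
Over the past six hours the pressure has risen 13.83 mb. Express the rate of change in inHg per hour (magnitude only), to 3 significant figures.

13.83 mb / 6 h × 0.02953 inHg/mb = 0.0681 inHg/h.

0.0681 inHg per hour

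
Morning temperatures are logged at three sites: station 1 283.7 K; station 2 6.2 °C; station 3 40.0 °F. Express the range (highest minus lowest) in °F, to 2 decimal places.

10.99 °F

station 1: 283.7 K = 10.550 °C.
station 3: 40.0 °F = 4.444 °C.
Spread: 10.550 − 4.444 = 6.106 °C = 10.99 °F.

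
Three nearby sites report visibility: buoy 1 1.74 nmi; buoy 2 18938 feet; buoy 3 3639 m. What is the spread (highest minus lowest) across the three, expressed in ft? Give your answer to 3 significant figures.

buoy 1: 1.74 nmi = 10572.44 ft.
buoy 3: 3639 m = 11938.98 ft.
Spread: 18938.00 − 10572.44 = 8370 ft.

8370 ft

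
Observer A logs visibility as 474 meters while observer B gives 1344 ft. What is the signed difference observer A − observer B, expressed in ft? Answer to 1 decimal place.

211.1 ft

observer A: 474 m = 1555.118 ft.
Difference: 1555.118 − 1344.000 = 211.1 ft.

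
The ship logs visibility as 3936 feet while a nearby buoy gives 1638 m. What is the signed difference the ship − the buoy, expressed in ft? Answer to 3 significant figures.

the buoy: 1638 m = 5374.02 ft.
Difference: 3936.00 − 5374.02 = -1440 ft.

-1440 ft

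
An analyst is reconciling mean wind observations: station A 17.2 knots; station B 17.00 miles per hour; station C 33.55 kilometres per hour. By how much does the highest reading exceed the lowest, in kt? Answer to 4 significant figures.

3.343 kt

station B: 17.00 mph = 14.77260 kt.
station C: 33.55 km/h = 18.11555 kt.
Spread: 18.11555 − 14.77260 = 3.343 kt.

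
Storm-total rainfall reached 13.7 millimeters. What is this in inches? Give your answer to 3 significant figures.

1 mm = 0.0393701 in, so 13.7 × 0.0393701 = 0.539 in.

0.539 in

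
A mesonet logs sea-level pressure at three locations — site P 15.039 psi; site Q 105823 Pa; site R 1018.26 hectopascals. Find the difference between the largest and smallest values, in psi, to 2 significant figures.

0.58 psi

site Q: 105823 Pa = 15.3483 psi.
site R: 1018.26 hPa = 14.7686 psi.
Spread: 15.3483 − 14.7686 = 0.58 psi.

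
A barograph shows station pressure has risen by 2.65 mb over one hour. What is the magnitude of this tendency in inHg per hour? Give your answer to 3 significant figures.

0.0783 inHg per hour

2.65 mb / 1 h × 0.02953 inHg/mb = 0.0783 inHg/h.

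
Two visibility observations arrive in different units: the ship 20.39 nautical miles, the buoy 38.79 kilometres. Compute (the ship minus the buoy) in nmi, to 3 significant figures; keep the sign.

-0.555 nmi

the buoy: 38.79 km = 20.94492 nmi.
Difference: 20.39000 − 20.94492 = -0.555 nmi.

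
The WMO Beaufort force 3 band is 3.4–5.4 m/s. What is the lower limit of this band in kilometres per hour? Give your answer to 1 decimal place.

12.2 km/h

3.4–5.4 m/s × 3.6 = 12.2–19.4 km/h.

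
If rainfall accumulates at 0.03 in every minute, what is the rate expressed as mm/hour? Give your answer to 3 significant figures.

0.03 in/minute × 25.4 mm/in × 60 minute/hour = 45.7 mm/hour.

45.7 mm/hour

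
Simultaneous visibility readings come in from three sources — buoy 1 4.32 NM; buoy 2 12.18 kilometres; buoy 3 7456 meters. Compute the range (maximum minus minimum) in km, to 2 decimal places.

buoy 1: 4.32 nmi = 8.0006 km.
buoy 3: 7456 m = 7.4560 km.
Spread: 12.1800 − 7.4560 = 4.72 km.

4.72 km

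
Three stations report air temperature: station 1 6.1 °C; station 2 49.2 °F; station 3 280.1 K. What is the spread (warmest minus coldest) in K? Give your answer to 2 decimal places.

3.46 K

station 2: 49.2 °F = 9.556 °C.
station 3: 280.1 K = 6.950 °C.
Spread: 9.556 − 6.100 = 3.456 °C.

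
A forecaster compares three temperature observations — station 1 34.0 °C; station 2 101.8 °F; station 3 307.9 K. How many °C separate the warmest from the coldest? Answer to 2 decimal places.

station 2: 101.8 °F = 38.778 °C.
station 3: 307.9 K = 34.750 °C.
Spread: 38.778 − 34.000 = 4.778 °C.

4.78 °C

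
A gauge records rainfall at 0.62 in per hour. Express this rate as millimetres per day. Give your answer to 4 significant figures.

378.0 mm/day

0.62 in/hour × 25.4 mm/in × 24 hour/day = 378.0 mm/day.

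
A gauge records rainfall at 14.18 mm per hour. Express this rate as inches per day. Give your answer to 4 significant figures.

14.18 mm/hour × 0.0393701 in/mm × 24 hour/day = 13.40 in/day.

13.40 in/day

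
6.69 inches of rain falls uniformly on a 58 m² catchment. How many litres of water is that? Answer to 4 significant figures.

Depth: 6.69 in × 25.4 = 169.926 mm.
1 mm over 1 m² is 1 L, so volume = 169.926 × 58 = 9855.708 L ≈ 9856 L.

9856 litres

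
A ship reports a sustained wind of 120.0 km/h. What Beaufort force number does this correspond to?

120.0 km/h = 33.3 m/s, which is Beaufort 12 (hurricane force, ≥32.7 m/s).

Beaufort force 12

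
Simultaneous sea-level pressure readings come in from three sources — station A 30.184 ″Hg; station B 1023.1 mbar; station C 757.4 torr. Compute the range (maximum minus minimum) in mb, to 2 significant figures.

13 mb

station A: 30.184 inHg = 1022.15 mb.
station C: 757.4 mmHg = 1009.78 mb.
Spread: 1023.10 − 1009.78 = 13 mb.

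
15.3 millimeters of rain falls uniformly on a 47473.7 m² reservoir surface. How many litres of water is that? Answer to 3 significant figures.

726000 litres

1 mm over 1 m² is 1 L, so volume = 15.3 × 47473.7 = 726347.61 L ≈ 726000 L.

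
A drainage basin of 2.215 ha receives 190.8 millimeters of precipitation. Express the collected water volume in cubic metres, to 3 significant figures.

4230 cubic metres

Area: 2.215 ha = 22150 m².
1 mm over 1 m² is 1 L, so volume = 190.8 × 22150 = 4226220 L = 4230 m³.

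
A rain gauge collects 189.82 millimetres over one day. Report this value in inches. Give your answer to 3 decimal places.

7.473 in

1 mm = 0.0393701 in, so 189.82 × 0.0393701 = 7.473 in.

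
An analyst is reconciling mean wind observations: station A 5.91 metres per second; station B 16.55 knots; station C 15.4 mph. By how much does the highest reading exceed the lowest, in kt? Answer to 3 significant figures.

5.06 kt

station A: 5.91 m/s = 11.4881 kt.
station C: 15.4 mph = 13.3822 kt.
Spread: 16.5500 − 11.4881 = 5.06 kt.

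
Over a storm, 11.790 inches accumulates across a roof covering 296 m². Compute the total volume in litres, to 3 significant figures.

Depth: 11.790 in × 25.4 = 299.466 mm.
1 mm over 1 m² is 1 L, so volume = 299.466 × 296 = 88641.936 L ≈ 88600 L.

88600 litres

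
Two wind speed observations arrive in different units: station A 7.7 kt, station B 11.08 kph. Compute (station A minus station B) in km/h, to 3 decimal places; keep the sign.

3.180 km/h

station A: 7.7 kt = 14.26040 km/h.
Difference: 14.26040 − 11.08000 = 3.180 km/h.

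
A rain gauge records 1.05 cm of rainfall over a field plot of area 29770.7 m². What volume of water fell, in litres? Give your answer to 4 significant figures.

312600 litres

Depth: 1.05 cm × 10 = 10.5 mm.
1 mm over 1 m² is 1 L, so volume = 10.5 × 29770.7 = 312592.35 L ≈ 312600 L.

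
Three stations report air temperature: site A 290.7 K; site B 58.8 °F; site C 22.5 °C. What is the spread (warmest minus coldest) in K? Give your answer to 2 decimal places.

7.61 K

site A: 290.7 K = 17.550 °C.
site B: 58.8 °F = 14.889 °C.
Spread: 22.500 − 14.889 = 7.611 °C.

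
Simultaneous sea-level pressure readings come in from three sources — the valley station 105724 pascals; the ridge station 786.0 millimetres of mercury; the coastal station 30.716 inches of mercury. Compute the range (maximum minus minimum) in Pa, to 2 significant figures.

the ridge station: 786.0 mmHg = 104791.40 Pa.
the coastal station: 30.716 inHg = 104016.32 Pa.
Spread: 105724.00 − 104016.32 = 1700 Pa.

1700 Pa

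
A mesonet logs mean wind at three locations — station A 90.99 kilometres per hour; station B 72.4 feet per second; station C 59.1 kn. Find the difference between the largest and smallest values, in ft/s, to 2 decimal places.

27.35 ft/s

station A: 90.99 km/h = 82.9232 ft/s.
station C: 59.1 kt = 99.7496 ft/s.
Spread: 99.7496 − 72.4000 = 27.35 ft/s.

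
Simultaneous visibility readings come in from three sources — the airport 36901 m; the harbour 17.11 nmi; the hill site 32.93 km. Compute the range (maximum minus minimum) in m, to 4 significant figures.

5213 m

the harbour: 17.11 nmi = 31687.72 m.
the hill site: 32.93 km = 32930.00 m.
Spread: 36901.00 − 31687.72 = 5213 m.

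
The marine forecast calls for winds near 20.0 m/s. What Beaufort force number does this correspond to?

Beaufort force 8

20.0 m/s lies in the Beaufort 8 band (gale, 17.2–20.7 m/s).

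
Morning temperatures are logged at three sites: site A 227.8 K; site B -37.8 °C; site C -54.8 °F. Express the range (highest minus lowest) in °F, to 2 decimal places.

18.76 °F

site A: 227.8 K = -45.350 °C.
site C: -54.8 °F = -48.222 °C.
Spread: (-37.800) − (-48.222) = 10.422 °C = 18.76 °F.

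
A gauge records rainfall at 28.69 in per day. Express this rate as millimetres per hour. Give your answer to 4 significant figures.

30.36 mm/hour

28.69 in/day × 25.4 mm/in × 0.0416667 day/hour = 30.36 mm/hour.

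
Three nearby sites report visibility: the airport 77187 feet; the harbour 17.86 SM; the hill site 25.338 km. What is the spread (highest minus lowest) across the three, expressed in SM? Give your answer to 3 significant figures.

the airport: 77187 ft = 14.6188 SM.
the hill site: 25.338 km = 15.7443 SM.
Spread: 17.8600 − 14.6188 = 3.24 SM.

3.24 SM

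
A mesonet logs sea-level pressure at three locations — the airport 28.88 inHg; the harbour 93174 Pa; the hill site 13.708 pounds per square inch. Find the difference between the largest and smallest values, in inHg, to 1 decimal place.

the harbour: 93174 Pa = 27.514 inHg.
the hill site: 13.708 psi = 27.910 inHg.
Spread: 28.880 − 27.514 = 1.4 inHg.

1.4 inHg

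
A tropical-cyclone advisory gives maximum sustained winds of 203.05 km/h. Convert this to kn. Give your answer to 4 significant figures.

109.6 kt

1 km/h = 0.539957 kt, so 203.05 × 0.539957 = 109.6 kt.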